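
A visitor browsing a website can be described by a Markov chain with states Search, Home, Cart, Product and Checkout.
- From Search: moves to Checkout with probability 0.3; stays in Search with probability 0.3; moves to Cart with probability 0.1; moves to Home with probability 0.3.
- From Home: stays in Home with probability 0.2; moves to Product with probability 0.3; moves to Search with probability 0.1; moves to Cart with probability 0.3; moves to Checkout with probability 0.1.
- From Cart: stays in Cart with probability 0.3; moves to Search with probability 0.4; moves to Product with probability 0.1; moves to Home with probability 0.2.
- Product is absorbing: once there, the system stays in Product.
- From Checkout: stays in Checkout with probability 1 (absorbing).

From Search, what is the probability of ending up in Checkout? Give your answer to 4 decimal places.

Let h(s) be the probability of absorption at Checkout starting from transient state s. Then h(Checkout) = 1 and h(Product) = 0. By first-step analysis:
h(Search) = 0.3·h(Search) + 0.3·h(Home) + 0.1·h(Cart) + 0.3·1
h(Home) = 0.1·h(Search) + 0.2·h(Home) + 0.3·h(Cart) + 0.3·0 + 0.1·1
h(Cart) = 0.4·h(Search) + 0.2·h(Home) + 0.3·h(Cart) + 0.1·0
Solving: h(Search) = 0.6680, h(Home) = 0.3938, h(Cart) = 0.4942.
Starting from Search, the probability is 0.6680.

0.6680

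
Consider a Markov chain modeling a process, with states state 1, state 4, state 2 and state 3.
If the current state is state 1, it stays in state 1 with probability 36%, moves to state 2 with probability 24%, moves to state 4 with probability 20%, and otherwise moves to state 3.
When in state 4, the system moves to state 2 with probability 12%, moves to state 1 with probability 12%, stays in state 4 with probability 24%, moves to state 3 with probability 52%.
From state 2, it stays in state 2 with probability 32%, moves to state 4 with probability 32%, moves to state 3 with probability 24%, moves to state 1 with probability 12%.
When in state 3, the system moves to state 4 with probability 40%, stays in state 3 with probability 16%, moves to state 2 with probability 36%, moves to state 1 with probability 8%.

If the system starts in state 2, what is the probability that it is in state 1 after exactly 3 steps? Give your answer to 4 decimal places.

0.1412

Propagate the distribution vector 3 steps from state 2.
After 0 steps: (0.0000, 0.0000, 1.0000, 0.0000)
After 1 step: (0.1200, 0.3200, 0.3200, 0.2400)
After 2 steps: (0.1392, 0.2992, 0.2560, 0.3056)
After 3 steps: (0.1412, 0.3038, 0.2612, 0.2938)
P(in state 1 after 3 steps) = 0.1412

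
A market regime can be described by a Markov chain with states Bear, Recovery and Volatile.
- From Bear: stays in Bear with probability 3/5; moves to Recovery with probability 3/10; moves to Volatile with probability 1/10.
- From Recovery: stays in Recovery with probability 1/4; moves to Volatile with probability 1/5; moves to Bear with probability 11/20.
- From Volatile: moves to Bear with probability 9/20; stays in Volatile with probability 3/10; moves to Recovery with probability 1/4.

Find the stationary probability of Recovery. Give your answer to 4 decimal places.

0.2781

Let the stationary distribution be π with π = πP and π_1 + π_2 + π_3 = 1.
π_1 = 0.6·π_1 + 0.55·π_2 + 0.45·π_3
π_2 = 0.3·π_1 + 0.25·π_2 + 0.25·π_3
Solving with the normalization constraint gives π = (0.5621, 0.2781, 0.1598).
So the stationary probability of Recovery is 0.2781.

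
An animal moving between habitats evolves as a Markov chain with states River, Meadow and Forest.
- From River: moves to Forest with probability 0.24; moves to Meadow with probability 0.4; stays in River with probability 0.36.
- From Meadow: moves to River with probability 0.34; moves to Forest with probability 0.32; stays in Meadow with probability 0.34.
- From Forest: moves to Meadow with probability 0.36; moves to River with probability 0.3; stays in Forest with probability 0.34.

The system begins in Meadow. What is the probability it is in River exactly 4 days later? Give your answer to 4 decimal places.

Propagate the distribution vector 4 days from Meadow.
After 0 days: (0.0000, 1.0000, 0.0000)
After 1 day: (0.3400, 0.3400, 0.3200)
After 2 days: (0.3340, 0.3668, 0.2992)
After 3 days: (0.3347, 0.3660, 0.2993)
After 4 days: (0.3347, 0.3661, 0.2992)
P(in River after 4 days) = 0.3347

0.3347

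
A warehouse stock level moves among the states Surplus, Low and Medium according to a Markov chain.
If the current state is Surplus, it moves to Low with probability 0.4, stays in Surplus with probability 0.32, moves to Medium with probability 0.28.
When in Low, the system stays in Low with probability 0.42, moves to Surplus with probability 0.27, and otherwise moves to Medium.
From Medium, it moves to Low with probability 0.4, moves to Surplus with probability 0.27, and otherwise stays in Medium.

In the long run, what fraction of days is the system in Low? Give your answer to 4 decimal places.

Let the stationary distribution be π with π = πP and π_1 + π_2 + π_3 = 1.
π_1 = 0.32·π_1 + 0.27·π_2 + 0.27·π_3
π_2 = 0.4·π_1 + 0.42·π_2 + 0.4·π_3
Solving with the normalization constraint gives π = (0.2842, 0.4082, 0.3076).
So the stationary probability of Low is 0.4082.

0.4082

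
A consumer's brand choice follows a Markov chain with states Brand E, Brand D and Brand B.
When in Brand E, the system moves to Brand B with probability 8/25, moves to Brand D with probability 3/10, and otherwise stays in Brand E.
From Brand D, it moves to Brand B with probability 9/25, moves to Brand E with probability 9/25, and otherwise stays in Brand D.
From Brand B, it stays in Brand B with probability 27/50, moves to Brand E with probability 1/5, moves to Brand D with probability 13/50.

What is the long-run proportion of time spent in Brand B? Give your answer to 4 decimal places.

0.4245

Let the stationary distribution be π with π = πP and π_1 + π_2 + π_3 = 1.
π_1 = 0.38·π_1 + 0.36·π_2 + 0.2·π_3
π_2 = 0.3·π_1 + 0.28·π_2 + 0.26·π_3
Solving with the normalization constraint gives π = (0.2980, 0.2775, 0.4245).
So the stationary probability of Brand B is 0.4245.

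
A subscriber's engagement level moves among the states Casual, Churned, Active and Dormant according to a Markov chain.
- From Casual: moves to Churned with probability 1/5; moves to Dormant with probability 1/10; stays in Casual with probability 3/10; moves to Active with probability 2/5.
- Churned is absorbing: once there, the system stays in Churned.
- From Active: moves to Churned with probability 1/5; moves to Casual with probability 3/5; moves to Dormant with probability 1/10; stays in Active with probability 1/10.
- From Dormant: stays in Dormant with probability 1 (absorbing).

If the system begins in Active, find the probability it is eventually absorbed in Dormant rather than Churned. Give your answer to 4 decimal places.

Let h(s) be the probability of absorption at Dormant starting from transient state s. Then h(Dormant) = 1 and h(Churned) = 0. By first-step analysis:
h(Casual) = 0.3·h(Casual) + 0.2·0 + 0.4·h(Active) + 0.1·1
h(Active) = 0.6·h(Casual) + 0.2·0 + 0.1·h(Active) + 0.1·1
Solving: h(Casual) = 0.3333, h(Active) = 0.3333.
Starting from Active, the probability is 0.3333.

0.3333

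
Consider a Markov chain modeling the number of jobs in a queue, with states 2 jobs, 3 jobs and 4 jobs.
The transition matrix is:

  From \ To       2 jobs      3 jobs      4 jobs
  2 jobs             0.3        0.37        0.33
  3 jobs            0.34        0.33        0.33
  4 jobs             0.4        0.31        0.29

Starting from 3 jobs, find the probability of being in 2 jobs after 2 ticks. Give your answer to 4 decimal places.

0.3462

Sum over the intermediate state after 1 tick:
P = P(3 jobs→2 jobs)·P(2 jobs→2 jobs) + P(3 jobs→3 jobs)·P(3 jobs→2 jobs) + P(3 jobs→4 jobs)·P(4 jobs→2 jobs)
  = 0.34×0.3 + 0.33×0.34 + 0.33×0.4
  = 0.1020 + 0.1122 + 0.1320 = 0.3462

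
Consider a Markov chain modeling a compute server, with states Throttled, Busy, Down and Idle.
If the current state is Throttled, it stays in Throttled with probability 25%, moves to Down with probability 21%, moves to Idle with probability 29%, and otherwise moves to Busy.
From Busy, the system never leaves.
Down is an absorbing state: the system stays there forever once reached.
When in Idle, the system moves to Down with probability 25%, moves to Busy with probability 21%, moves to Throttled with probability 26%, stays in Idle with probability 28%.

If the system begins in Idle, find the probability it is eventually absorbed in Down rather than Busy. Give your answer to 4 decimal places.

0.5211

Let h(s) be the probability of absorption at Down starting from transient state s. Then h(Down) = 1 and h(Busy) = 0. By first-step analysis:
h(Throttled) = 0.25·h(Throttled) + 0.25·0 + 0.21·1 + 0.29·h(Idle)
h(Idle) = 0.26·h(Throttled) + 0.21·0 + 0.25·1 + 0.28·h(Idle)
Solving: h(Throttled) = 0.4815, h(Idle) = 0.5211.
Starting from Idle, the probability is 0.5211.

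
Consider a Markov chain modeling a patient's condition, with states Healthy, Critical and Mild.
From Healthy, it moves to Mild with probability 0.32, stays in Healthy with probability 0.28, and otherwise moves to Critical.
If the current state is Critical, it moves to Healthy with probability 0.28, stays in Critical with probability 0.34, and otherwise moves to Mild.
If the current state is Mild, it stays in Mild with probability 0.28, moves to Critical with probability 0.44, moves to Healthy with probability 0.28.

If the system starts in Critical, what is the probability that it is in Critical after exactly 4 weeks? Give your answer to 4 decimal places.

Propagate the distribution vector 4 weeks from Critical.
After 0 weeks: (0.0000, 1.0000, 0.0000)
After 1 week: (0.2800, 0.3400, 0.3800)
After 2 weeks: (0.2800, 0.3948, 0.3252)
After 3 weeks: (0.2800, 0.3893, 0.3307)
After 4 weeks: (0.2800, 0.3899, 0.3301)
P(in Critical after 4 weeks) = 0.3899

0.3899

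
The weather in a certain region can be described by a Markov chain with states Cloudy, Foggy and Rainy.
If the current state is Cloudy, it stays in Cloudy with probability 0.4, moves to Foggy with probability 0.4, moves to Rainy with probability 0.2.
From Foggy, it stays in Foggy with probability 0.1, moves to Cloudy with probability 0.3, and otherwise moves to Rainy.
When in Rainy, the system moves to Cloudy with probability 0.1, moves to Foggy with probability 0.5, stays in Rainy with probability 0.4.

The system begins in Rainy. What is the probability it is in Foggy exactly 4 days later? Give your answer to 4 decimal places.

0.3329

Propagate the distribution vector 4 days from Rainy.
After 0 days: (0.0000, 0.0000, 1.0000)
After 1 day: (0.1000, 0.5000, 0.4000)
After 2 days: (0.2300, 0.2900, 0.4800)
After 3 days: (0.2270, 0.3610, 0.4120)
After 4 days: (0.2403, 0.3329, 0.4268)
P(in Foggy after 4 days) = 0.3329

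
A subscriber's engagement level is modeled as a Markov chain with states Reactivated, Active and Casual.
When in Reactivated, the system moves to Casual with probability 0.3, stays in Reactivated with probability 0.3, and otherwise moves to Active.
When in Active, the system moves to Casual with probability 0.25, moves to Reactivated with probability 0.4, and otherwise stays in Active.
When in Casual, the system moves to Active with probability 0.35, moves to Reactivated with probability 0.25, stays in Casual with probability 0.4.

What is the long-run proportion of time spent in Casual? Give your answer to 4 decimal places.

Let the stationary distribution be π with π = πP and π_1 + π_2 + π_3 = 1.
π_1 = 0.3·π_1 + 0.4·π_2 + 0.25·π_3
π_2 = 0.4·π_1 + 0.35·π_2 + 0.35·π_3
Solving with the normalization constraint gives π = (0.3210, 0.3660, 0.3130).
So the stationary probability of Casual is 0.3130.

0.3130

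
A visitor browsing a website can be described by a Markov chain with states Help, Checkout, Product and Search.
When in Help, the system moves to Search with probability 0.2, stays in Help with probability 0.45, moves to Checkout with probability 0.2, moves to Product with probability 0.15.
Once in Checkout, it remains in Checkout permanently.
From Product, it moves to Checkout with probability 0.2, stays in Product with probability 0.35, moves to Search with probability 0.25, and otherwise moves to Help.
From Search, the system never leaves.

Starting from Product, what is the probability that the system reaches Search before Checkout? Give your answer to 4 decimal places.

Let h(s) be the probability of absorption at Search starting from transient state s. Then h(Search) = 1 and h(Checkout) = 0. By first-step analysis:
h(Help) = 0.45·h(Help) + 0.2·0 + 0.15·h(Product) + 0.2·1
h(Product) = 0.2·h(Help) + 0.2·0 + 0.35·h(Product) + 0.25·1
Solving: h(Help) = 0.5115, h(Product) = 0.5420.
Starting from Product, the probability is 0.5420.

0.5420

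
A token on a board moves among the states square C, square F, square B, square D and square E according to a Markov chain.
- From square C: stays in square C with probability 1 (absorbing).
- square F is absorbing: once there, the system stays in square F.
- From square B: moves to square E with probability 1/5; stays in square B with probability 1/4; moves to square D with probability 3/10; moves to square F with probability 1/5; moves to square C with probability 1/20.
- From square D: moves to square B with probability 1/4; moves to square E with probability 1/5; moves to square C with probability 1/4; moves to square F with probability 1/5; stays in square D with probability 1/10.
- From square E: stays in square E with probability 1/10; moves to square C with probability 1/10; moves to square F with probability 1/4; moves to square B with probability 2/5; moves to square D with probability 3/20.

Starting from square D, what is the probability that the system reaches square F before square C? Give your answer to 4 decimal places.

Let h(s) be the probability of absorption at square F starting from transient state s. Then h(square F) = 1 and h(square C) = 0. By first-step analysis:
h(square B) = 0.05·0 + 0.2·1 + 0.25·h(square B) + 0.3·h(square D) + 0.2·h(square E)
h(square D) = 0.25·0 + 0.2·1 + 0.25·h(square B) + 0.1·h(square D) + 0.2·h(square E)
h(square E) = 0.1·0 + 0.25·1 + 0.4·h(square B) + 0.15·h(square D) + 0.1·h(square E)
Solving: h(square B) = 0.6667, h(square D) = 0.5556, h(square E) = 0.6667.
Starting from square D, the probability is 0.5556.

0.5556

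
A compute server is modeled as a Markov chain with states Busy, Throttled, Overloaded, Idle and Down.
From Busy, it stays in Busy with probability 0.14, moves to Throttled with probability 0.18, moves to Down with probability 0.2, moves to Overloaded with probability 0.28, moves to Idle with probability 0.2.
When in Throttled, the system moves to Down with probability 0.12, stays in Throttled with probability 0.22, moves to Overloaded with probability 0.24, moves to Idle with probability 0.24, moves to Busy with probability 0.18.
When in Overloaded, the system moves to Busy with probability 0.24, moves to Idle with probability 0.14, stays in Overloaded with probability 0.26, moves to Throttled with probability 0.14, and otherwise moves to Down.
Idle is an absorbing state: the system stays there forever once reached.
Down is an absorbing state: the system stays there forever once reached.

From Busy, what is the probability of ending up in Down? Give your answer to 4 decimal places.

0.5003

Let h(s) be the probability of absorption at Down starting from transient state s. Then h(Down) = 1 and h(Idle) = 0. By first-step analysis:
h(Busy) = 0.14·h(Busy) + 0.18·h(Throttled) + 0.28·h(Overloaded) + 0.2·0 + 0.2·1
h(Throttled) = 0.18·h(Busy) + 0.22·h(Throttled) + 0.24·h(Overloaded) + 0.24·0 + 0.12·1
h(Overloaded) = 0.24·h(Busy) + 0.14·h(Throttled) + 0.26·h(Overloaded) + 0.14·0 + 0.22·1
Solving: h(Busy) = 0.5003, h(Throttled) = 0.4361, h(Overloaded) = 0.5421.
Starting from Busy, the probability is 0.5003.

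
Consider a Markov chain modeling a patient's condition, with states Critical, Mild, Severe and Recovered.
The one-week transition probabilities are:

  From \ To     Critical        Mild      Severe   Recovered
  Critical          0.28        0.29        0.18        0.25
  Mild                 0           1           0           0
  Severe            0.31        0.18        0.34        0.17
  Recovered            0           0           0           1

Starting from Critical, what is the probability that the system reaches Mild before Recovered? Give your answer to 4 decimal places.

Let h(s) be the probability of absorption at Mild starting from transient state s. Then h(Mild) = 1 and h(Recovered) = 0. By first-step analysis:
h(Critical) = 0.28·h(Critical) + 0.29·1 + 0.18·h(Severe) + 0.25·0
h(Severe) = 0.31·h(Critical) + 0.18·1 + 0.34·h(Severe) + 0.17·0
Solving: h(Critical) = 0.5336, h(Severe) = 0.5234.
Starting from Critical, the probability is 0.5336.

0.5336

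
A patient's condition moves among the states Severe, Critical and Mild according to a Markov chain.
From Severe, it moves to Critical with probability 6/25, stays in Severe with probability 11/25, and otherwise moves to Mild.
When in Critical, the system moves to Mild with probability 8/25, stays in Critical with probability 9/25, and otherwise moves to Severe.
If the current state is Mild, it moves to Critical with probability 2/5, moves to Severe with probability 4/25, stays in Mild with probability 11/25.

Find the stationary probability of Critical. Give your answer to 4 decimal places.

0.3388

Let the stationary distribution be π with π = πP and π_1 + π_2 + π_3 = 1.
π_1 = 0.44·π_1 + 0.32·π_2 + 0.16·π_3
π_2 = 0.24·π_1 + 0.36·π_2 + 0.4·π_3
Solving with the normalization constraint gives π = (0.2975, 0.3388, 0.3636).
So the stationary probability of Critical is 0.3388.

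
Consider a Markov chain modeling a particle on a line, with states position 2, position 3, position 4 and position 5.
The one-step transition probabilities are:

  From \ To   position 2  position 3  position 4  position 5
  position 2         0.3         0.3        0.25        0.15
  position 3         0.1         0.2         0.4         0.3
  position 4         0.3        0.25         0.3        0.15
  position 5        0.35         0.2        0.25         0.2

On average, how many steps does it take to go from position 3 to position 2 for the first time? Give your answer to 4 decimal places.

4.4769

Let t(s) be the expected number of steps to first reach position 2 from state s, with t(position 2) = 0. Conditioning on the first step:
t(position 3) = 1 + 0.2·t(position 3) + 0.4·t(position 4) + 0.3·t(position 5)
t(position 4) = 1 + 0.25·t(position 3) + 0.3·t(position 4) + 0.15·t(position 5)
t(position 5) = 1 + 0.2·t(position 3) + 0.25·t(position 4) + 0.2·t(position 5)
Solving: t(position 3) = 4.4769, t(position 4) = 3.7889, t(position 5) = 3.5533.
Expected steps from position 3 to position 2: 4.4769.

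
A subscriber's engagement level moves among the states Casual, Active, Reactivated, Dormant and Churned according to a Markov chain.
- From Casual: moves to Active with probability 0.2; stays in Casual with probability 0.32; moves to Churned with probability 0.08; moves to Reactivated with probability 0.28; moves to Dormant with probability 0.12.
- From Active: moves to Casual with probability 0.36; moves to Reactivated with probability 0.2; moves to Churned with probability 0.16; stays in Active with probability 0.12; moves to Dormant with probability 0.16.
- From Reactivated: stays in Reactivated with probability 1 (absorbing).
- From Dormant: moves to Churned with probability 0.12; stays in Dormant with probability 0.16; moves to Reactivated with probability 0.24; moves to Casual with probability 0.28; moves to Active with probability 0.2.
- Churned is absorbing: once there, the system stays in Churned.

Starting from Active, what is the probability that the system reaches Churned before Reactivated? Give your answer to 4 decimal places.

0.3537

Let h(s) be the probability of absorption at Churned starting from transient state s. Then h(Churned) = 1 and h(Reactivated) = 0. By first-step analysis:
h(Casual) = 0.32·h(Casual) + 0.2·h(Active) + 0.28·0 + 0.12·h(Dormant) + 0.08·1
h(Active) = 0.36·h(Casual) + 0.12·h(Active) + 0.2·0 + 0.16·h(Dormant) + 0.16·1
h(Dormant) = 0.28·h(Casual) + 0.2·h(Active) + 0.24·0 + 0.16·h(Dormant) + 0.12·1
Solving: h(Casual) = 0.2781, h(Active) = 0.3537, h(Dormant) = 0.3198.
Starting from Active, the probability is 0.3537.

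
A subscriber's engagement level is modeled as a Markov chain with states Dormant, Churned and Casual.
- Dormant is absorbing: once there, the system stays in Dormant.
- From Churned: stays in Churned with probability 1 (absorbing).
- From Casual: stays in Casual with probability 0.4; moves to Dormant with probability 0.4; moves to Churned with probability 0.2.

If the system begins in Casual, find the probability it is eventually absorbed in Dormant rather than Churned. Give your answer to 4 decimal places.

Let h(s) be the probability of absorption at Dormant starting from transient state s. Then h(Dormant) = 1 and h(Churned) = 0. By first-step analysis:
h(Casual) = 0.4·1 + 0.2·0 + 0.4·h(Casual)
Solving: h(Casual) = 0.6667.
Starting from Casual, the probability is 0.6667.

0.6667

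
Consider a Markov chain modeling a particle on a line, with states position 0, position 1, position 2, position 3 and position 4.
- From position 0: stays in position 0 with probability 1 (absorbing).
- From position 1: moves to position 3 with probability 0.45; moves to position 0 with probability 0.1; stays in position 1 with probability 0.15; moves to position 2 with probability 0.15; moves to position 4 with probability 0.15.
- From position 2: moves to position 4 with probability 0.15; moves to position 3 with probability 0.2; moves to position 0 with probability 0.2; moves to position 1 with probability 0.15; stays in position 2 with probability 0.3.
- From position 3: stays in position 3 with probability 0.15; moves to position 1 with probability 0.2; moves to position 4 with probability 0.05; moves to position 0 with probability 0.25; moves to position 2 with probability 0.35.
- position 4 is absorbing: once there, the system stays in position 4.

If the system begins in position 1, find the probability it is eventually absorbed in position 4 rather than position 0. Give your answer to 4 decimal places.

0.4148

Let h(s) be the probability of absorption at position 4 starting from transient state s. Then h(position 4) = 1 and h(position 0) = 0. By first-step analysis:
h(position 1) = 0.1·0 + 0.15·h(position 1) + 0.15·h(position 2) + 0.45·h(position 3) + 0.15·1
h(position 2) = 0.2·0 + 0.15·h(position 1) + 0.3·h(position 2) + 0.2·h(position 3) + 0.15·1
h(position 3) = 0.25·0 + 0.2·h(position 1) + 0.35·h(position 2) + 0.15·h(position 3) + 0.05·1
Solving: h(position 1) = 0.4148, h(position 2) = 0.3942, h(position 3) = 0.3188.
Starting from position 1, the probability is 0.4148.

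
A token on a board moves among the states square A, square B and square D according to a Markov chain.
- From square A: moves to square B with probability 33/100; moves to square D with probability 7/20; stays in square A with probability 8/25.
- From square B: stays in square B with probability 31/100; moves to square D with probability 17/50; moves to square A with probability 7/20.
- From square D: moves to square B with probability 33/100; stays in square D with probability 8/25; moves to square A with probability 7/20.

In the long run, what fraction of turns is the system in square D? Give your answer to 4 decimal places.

Let the stationary distribution be π with π = πP and π_1 + π_2 + π_3 = 1.
π_1 = 0.32·π_1 + 0.35·π_2 + 0.35·π_3
π_2 = 0.33·π_1 + 0.31·π_2 + 0.33·π_3
Solving with the normalization constraint gives π = (0.3398, 0.3235, 0.3367).
So the stationary probability of square D is 0.3367.

0.3367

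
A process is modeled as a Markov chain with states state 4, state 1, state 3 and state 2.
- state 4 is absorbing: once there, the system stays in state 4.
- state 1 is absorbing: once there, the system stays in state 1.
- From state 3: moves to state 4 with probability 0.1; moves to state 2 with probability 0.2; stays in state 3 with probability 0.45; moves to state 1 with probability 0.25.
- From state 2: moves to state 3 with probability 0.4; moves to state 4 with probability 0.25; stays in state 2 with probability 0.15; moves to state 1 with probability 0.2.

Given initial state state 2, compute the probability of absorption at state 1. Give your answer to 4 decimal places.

0.5419

Let h(s) be the probability of absorption at state 1 starting from transient state s. Then h(state 1) = 1 and h(state 4) = 0. By first-step analysis:
h(state 3) = 0.1·0 + 0.25·1 + 0.45·h(state 3) + 0.2·h(state 2)
h(state 2) = 0.25·0 + 0.2·1 + 0.4·h(state 3) + 0.15·h(state 2)
Solving: h(state 3) = 0.6516, h(state 2) = 0.5419.
Starting from state 2, the probability is 0.5419.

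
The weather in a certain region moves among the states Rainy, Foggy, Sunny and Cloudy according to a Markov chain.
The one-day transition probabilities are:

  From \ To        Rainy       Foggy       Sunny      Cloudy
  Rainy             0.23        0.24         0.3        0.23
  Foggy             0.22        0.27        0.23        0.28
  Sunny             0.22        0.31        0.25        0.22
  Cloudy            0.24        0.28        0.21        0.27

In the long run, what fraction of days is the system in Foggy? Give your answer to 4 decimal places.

0.2755

Let the stationary distribution be π with π = πP and π_1 + π_2 + π_3 + π_4 = 1.
π_1 = 0.23·π_1 + 0.22·π_2 + 0.22·π_3 + 0.24·π_4
π_2 = 0.24·π_1 + 0.27·π_2 + 0.31·π_3 + 0.28·π_4
π_3 = 0.3·π_1 + 0.23·π_2 + 0.25·π_3 + 0.21·π_4
Solving with the normalization constraint gives π = (0.2273, 0.2755, 0.2458, 0.2514).
So the stationary probability of Foggy is 0.2755.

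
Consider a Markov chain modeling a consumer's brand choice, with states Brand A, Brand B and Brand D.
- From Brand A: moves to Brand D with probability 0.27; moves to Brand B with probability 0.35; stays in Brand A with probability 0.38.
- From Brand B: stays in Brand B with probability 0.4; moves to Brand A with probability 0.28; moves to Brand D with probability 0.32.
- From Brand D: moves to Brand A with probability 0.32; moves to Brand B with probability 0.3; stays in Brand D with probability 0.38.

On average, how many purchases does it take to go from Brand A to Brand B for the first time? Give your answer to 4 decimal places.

Let t(s) be the expected number of purchases to first reach Brand B from state s, with t(Brand B) = 0. Conditioning on the first purchase:
t(Brand A) = 1 + 0.38·t(Brand A) + 0.27·t(Brand D)
t(Brand D) = 1 + 0.32·t(Brand A) + 0.38·t(Brand D)
Solving: t(Brand A) = 2.9866, t(Brand D) = 3.1544.
Expected purchases from Brand A to Brand B: 2.9866.

2.9866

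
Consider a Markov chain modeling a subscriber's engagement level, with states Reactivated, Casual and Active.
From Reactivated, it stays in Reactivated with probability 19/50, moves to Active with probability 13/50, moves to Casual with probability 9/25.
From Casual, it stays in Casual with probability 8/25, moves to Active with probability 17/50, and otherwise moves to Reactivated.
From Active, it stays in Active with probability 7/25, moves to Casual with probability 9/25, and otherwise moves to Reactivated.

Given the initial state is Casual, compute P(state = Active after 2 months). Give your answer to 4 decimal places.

0.2924

Sum over the intermediate state after 1 month:
P = P(Casual→Reactivated)·P(Reactivated→Active) + P(Casual→Casual)·P(Casual→Active) + P(Casual→Active)·P(Active→Active)
  = 0.34×0.26 + 0.32×0.34 + 0.34×0.28
  = 0.0884 + 0.1088 + 0.0952 = 0.2924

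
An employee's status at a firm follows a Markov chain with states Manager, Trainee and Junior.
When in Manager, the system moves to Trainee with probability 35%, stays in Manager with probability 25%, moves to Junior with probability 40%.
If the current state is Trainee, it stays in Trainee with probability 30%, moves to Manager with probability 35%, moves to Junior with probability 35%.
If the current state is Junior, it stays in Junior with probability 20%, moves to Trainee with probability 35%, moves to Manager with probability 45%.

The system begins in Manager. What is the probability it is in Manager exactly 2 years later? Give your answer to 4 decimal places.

0.3650

Sum over the intermediate state after 1 year:
P = P(Manager→Manager)·P(Manager→Manager) + P(Manager→Trainee)·P(Trainee→Manager) + P(Manager→Junior)·P(Junior→Manager)
  = 0.25×0.25 + 0.35×0.35 + 0.4×0.45
  = 0.0625 + 0.1225 + 0.1800 = 0.3650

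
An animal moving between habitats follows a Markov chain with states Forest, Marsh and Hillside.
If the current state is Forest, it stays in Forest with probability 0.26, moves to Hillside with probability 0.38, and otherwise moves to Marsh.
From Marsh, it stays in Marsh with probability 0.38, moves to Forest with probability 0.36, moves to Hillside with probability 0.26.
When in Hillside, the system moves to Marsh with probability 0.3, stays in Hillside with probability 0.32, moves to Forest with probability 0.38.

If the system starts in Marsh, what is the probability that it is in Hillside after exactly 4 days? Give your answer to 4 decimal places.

0.3191

Propagate the distribution vector 4 days from Marsh.
After 0 days: (0.0000, 1.0000, 0.0000)
After 1 day: (0.3600, 0.3800, 0.2600)
After 2 days: (0.3292, 0.3520, 0.3188)
After 3 days: (0.3335, 0.3479, 0.3186)
After 4 days: (0.3330, 0.3478, 0.3191)
P(in Hillside after 4 days) = 0.3191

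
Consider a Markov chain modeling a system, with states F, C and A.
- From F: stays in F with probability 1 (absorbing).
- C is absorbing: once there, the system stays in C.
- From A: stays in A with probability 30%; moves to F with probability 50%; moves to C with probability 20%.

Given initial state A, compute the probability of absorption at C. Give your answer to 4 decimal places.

0.2857

Let h(s) be the probability of absorption at C starting from transient state s. Then h(C) = 1 and h(F) = 0. By first-step analysis:
h(A) = 0.5·0 + 0.2·1 + 0.3·h(A)
Solving: h(A) = 0.2857.
Starting from A, the probability is 0.2857.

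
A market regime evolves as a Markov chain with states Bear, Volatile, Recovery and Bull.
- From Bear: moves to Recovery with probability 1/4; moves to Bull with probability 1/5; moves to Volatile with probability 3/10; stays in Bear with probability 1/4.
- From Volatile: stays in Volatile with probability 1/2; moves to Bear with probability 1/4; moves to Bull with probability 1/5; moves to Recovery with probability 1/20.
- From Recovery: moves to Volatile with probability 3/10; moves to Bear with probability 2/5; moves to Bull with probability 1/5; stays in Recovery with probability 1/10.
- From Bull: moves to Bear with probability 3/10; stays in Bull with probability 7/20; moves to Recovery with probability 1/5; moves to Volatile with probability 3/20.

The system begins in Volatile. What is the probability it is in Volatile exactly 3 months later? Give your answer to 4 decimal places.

0.3395

Propagate the distribution vector 3 months from Volatile.
After 0 months: (0.0000, 1.0000, 0.0000, 0.0000)
After 1 month: (0.2500, 0.5000, 0.0500, 0.2000)
After 2 months: (0.2675, 0.3700, 0.1325, 0.2300)
After 3 months: (0.2814, 0.3395, 0.1446, 0.2345)
P(in Volatile after 3 months) = 0.3395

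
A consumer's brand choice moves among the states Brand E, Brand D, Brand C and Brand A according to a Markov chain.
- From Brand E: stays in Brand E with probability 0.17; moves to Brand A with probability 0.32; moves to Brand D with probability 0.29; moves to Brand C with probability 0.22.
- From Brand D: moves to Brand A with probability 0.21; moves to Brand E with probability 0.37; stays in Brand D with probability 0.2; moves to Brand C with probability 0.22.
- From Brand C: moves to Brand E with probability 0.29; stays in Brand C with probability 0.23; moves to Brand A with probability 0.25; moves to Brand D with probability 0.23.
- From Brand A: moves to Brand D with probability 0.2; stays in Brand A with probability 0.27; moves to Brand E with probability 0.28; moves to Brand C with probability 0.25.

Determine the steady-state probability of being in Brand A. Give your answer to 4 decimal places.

Let the stationary distribution be π with π = πP and π_1 + π_2 + π_3 + π_4 = 1.
π_1 = 0.17·π_1 + 0.37·π_2 + 0.29·π_3 + 0.28·π_4
π_2 = 0.29·π_1 + 0.2·π_2 + 0.23·π_3 + 0.2·π_4
π_3 = 0.22·π_1 + 0.22·π_2 + 0.23·π_3 + 0.25·π_4
Solving with the normalization constraint gives π = (0.2731, 0.2315, 0.2303, 0.2652).
So the stationary probability of Brand A is 0.2652.

0.2652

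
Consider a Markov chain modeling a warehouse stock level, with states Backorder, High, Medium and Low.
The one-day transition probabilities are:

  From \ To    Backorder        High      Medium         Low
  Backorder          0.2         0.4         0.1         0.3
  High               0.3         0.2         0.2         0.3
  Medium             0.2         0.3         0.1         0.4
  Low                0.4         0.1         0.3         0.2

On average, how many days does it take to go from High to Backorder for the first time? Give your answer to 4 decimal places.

3.2432

Let t(s) be the expected number of days to first reach Backorder from state s, with t(Backorder) = 0. Conditioning on the first day:
t(High) = 1 + 0.2·t(High) + 0.2·t(Medium) + 0.3·t(Low)
t(Medium) = 1 + 0.3·t(High) + 0.1·t(Medium) + 0.4·t(Low)
t(Low) = 1 + 0.1·t(High) + 0.3·t(Medium) + 0.2·t(Low)
Solving: t(High) = 3.2432, t(Medium) = 3.5135, t(Low) = 2.9730.
Expected days from High to Backorder: 3.2432.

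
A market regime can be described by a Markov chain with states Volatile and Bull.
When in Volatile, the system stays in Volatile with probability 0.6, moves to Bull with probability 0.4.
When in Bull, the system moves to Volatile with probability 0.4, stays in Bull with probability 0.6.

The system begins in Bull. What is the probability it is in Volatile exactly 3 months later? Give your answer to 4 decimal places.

Propagate the distribution vector 3 months from Bull.
After 0 months: (0.0000, 1.0000)
After 1 month: (0.4000, 0.6000)
After 2 months: (0.4800, 0.5200)
After 3 months: (0.4960, 0.5040)
P(in Volatile after 3 months) = 0.4960

0.4960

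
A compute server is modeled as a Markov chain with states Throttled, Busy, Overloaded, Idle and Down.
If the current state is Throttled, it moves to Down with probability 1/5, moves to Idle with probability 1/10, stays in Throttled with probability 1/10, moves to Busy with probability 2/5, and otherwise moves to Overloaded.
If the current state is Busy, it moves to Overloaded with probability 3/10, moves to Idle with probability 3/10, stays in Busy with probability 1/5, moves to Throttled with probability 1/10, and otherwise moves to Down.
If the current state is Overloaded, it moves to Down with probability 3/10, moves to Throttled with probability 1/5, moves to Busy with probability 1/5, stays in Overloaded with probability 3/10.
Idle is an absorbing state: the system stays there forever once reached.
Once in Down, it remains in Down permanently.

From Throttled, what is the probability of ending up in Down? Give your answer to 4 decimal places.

Let h(s) be the probability of absorption at Down starting from transient state s. Then h(Down) = 1 and h(Idle) = 0. By first-step analysis:
h(Throttled) = 0.1·h(Throttled) + 0.4·h(Busy) + 0.2·h(Overloaded) + 0.1·0 + 0.2·1
h(Busy) = 0.1·h(Throttled) + 0.2·h(Busy) + 0.3·h(Overloaded) + 0.3·0 + 0.1·1
h(Overloaded) = 0.2·h(Throttled) + 0.2·h(Busy) + 0.3·h(Overloaded) + 0.3·1
Solving: h(Throttled) = 0.5967, h(Busy) = 0.4751, h(Overloaded) = 0.7348.
Starting from Throttled, the probability is 0.5967.

0.5967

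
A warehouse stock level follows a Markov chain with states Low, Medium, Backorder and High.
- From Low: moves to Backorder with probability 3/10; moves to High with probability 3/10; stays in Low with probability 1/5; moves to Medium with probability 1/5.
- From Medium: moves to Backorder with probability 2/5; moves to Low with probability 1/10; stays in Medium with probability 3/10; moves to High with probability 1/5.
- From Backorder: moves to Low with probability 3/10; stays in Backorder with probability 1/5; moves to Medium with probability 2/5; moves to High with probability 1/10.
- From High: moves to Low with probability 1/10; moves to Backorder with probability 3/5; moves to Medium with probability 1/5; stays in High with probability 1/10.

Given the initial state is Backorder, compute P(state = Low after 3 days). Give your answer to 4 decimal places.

Propagate the distribution vector 3 days from Backorder.
After 0 days: (0.0000, 0.0000, 1.0000, 0.0000)
After 1 day: (0.3000, 0.4000, 0.2000, 0.1000)
After 2 days: (0.1700, 0.2800, 0.3500, 0.2000)
After 3 days: (0.1870, 0.2980, 0.3530, 0.1620)
P(in Low after 3 days) = 0.1870

0.1870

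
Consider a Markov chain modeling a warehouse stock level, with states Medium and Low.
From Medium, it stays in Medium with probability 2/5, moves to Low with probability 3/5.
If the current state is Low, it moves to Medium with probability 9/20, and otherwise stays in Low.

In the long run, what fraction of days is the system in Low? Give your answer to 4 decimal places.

0.5714

Let the stationary distribution be π with π = πP and π_1 + π_2 = 1.
π_1 = 0.4·π_1 + 0.45·π_2
Solving with the normalization constraint gives π = (0.4286, 0.5714).
So the stationary probability of Low is 0.5714.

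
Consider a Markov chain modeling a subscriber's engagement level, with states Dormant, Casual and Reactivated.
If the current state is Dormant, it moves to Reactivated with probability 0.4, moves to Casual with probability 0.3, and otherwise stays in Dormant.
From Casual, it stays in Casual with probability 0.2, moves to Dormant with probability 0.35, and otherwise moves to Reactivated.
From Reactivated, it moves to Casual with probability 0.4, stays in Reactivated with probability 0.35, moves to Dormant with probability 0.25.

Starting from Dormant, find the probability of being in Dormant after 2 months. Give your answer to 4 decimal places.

0.2950

Sum over the intermediate state after 1 month:
P = P(Dormant→Dormant)·P(Dormant→Dormant) + P(Dormant→Casual)·P(Casual→Dormant) + P(Dormant→Reactivated)·P(Reactivated→Dormant)
  = 0.3×0.3 + 0.3×0.35 + 0.4×0.25
  = 0.0900 + 0.1050 + 0.1000 = 0.2950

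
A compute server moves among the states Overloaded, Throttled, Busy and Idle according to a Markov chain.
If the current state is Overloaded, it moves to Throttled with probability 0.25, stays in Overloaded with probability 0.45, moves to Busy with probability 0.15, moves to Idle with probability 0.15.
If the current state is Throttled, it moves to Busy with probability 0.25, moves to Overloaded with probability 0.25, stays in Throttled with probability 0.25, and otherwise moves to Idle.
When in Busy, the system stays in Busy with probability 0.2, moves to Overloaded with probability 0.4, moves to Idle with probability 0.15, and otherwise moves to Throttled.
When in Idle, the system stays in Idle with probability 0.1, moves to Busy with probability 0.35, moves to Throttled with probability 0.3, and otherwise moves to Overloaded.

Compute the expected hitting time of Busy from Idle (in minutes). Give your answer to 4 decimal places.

Let t(s) be the expected number of minutes to first reach Busy from state s, with t(Busy) = 0. Conditioning on the first minute:
t(Overloaded) = 1 + 0.45·t(Overloaded) + 0.25·t(Throttled) + 0.15·t(Idle)
t(Throttled) = 1 + 0.25·t(Overloaded) + 0.25·t(Throttled) + 0.25·t(Idle)
t(Idle) = 1 + 0.25·t(Overloaded) + 0.3·t(Throttled) + 0.1·t(Idle)
Solving: t(Overloaded) = 4.7771, t(Throttled) = 4.2057, t(Idle) = 3.8400.
Expected minutes from Idle to Busy: 3.8400.

3.8400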